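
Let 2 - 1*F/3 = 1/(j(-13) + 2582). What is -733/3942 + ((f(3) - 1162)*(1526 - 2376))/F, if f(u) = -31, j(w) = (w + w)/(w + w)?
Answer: 688348957031/4072086 ≈ 1.6904e+5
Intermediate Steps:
j(w) = 1 (j(w) = (2*w)/((2*w)) = (2*w)*(1/(2*w)) = 1)
F = 5165/861 (F = 6 - 3/(1 + 2582) = 6 - 3/2583 = 6 - 3*1/2583 = 6 - 1/861 = 5165/861 ≈ 5.9988)
-733/3942 + ((f(3) - 1162)*(1526 - 2376))/F = -733/3942 + ((-31 - 1162)*(1526 - 2376))/(5165/861) = -733*1/3942 - 1193*(-850)*(861/5165) = -733/3942 + 1014050*(861/5165) = -733/3942 + 174619410/1033 = 688348957031/4072086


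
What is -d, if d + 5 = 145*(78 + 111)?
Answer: -27400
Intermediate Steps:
d = 27400 (d = -5 + 145*(78 + 111) = -5 + 145*189 = -5 + 27405 = 27400)
-d = -1*27400 = -27400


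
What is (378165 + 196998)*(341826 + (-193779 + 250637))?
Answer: 229308285492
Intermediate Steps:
(378165 + 196998)*(341826 + (-193779 + 250637)) = 575163*(341826 + 56858) = 575163*398684 = 229308285492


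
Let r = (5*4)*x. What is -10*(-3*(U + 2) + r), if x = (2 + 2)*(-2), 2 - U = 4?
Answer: 1600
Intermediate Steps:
U = -2 (U = 2 - 1*4 = 2 - 4 = -2)
x = -8 (x = 4*(-2) = -8)
r = -160 (r = (5*4)*(-8) = 20*(-8) = -160)
-10*(-3*(U + 2) + r) = -10*(-3*(-2 + 2) - 160) = -10*(-3*0 - 160) = -10*(0 - 160) = -10*(-160) = 1600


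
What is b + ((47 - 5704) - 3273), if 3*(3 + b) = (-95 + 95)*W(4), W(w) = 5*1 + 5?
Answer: -8933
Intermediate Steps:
W(w) = 10 (W(w) = 5 + 5 = 10)
b = -3 (b = -3 + ((-95 + 95)*10)/3 = -3 + (0*10)/3 = -3 + (⅓)*0 = -3 + 0 = -3)
b + ((47 - 5704) - 3273) = -3 + ((47 - 5704) - 3273) = -3 + (-5657 - 3273) = -3 - 8930 = -8933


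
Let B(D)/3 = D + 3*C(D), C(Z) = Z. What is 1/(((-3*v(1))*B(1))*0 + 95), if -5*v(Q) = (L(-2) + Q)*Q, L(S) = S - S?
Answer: 1/95 ≈ 0.010526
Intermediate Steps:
L(S) = 0
v(Q) = -Q²/5 (v(Q) = -(0 + Q)*Q/5 = -Q*Q/5 = -Q²/5)
B(D) = 12*D (B(D) = 3*(D + 3*D) = 3*(4*D) = 12*D)
1/(((-3*v(1))*B(1))*0 + 95) = 1/(((-(-3)*1²/5)*(12*1))*0 + 95) = 1/((-(-3)/5*12)*0 + 95) = 1/((-3*(-⅕)*12)*0 + 95) = 1/(((⅗)*12)*0 + 95) = 1/((36/5)*0 + 95) = 1/(0 + 95) = 1/95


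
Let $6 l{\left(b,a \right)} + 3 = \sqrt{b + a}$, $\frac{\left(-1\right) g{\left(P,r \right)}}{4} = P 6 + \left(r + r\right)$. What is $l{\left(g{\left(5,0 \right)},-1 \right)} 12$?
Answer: $-6 + 22 i \approx -6.0 + 22.0 i$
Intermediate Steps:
$g{\left(P,r \right)} = - 24 P - 8 r$ ($g{\left(P,r \right)} = - 4 \left(P 6 + \left(r + r\right)\right) = - 4 \left(6 P + 2 r\right) = - 4 \left(2 r + 6 P\right) = - 24 P - 8 r$)
$l{\left(b,a \right)} = - \frac{1}{2} + \frac{\sqrt{a + b}}{6}$ ($l{\left(b,a \right)} = - \frac{1}{2} + \frac{\sqrt{b + a}}{6} = - \frac{1}{2} + \frac{\sqrt{a + b}}{6}$)
$l{\left(g{\left(5,0 \right)},-1 \right)} 12 = \left(- \frac{1}{2} + \frac{\sqrt{-1 - 120}}{6}\right) 12 = \left(- \frac{1}{2} + \frac{\sqrt{-121}}{6}\right) 12 = \left(- \frac{1}{2} + \frac{11 i}{6}\right) 12 = -6 + 22 i$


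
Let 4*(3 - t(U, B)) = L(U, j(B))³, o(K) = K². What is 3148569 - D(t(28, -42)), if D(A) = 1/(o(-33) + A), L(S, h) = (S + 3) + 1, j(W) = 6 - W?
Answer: 22354839901/7100 ≈ 3.1486e+6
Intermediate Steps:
L(S, h) = 4 + S (L(S, h) = (3 + S) + 1 = 4 + S)
t(U, B) = 3 - (4 + U)³/4
D(A) = 1/(1089 + A) (D(A) = 1/((-33)² + A) = 1/(1089 + A))
3148569 - D(t(28, -42)) = 3148569 - 1/(1089 + (3 - (4 + 28)³/4)) = 3148569 - 1/(1089 + (3 - ¼*32³)) = 3148569 - 1/(1089 + (3 - ¼*32768)) = 3148569 - 1/(1089 + (3 - 8192)) = 3148569 - 1/(1089 - 8189) = 3148569 - 1/(-7100) = 3148569 - 1*(-1/7100) = 3148569 + 1/7100 = 22354839901/7100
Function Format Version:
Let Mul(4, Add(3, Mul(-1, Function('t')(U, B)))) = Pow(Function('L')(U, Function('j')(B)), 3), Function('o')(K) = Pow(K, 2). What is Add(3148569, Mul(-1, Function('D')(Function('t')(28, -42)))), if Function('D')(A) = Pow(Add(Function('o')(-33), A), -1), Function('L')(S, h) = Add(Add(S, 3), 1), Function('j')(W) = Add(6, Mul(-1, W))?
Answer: Rational(22354839901, 7100) ≈ 3.1486e+6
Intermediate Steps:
Function('L')(S, h) = Add(4, S) (Function('L')(S, h) = Add(Add(3, S), 1) = Add(4, S))
Function('t')(U, B) = Add(3, Mul(Rational(-1, 4), Pow(Add(4, U), 3)))
Function('D')(A) = Pow(Add(1089, A), -1) (Function('D')(A) = Pow(Add(Pow(-33, 2), A), -1) = Pow(Add(1089, A), -1))
Add(3148569, Mul(-1, Function('D')(Function('t')(28, -42)))) = Add(3148569, Mul(-1, Pow(Add(1089, Add(3, Mul(Rational(-1, 4), Pow(Add(4, 28), 3)))), -1))) = Add(3148569, Mul(-1, Pow(Add(1089, Add(3, Mul(Rational(-1, 4), Pow(32, 3)))), -1))) = Add(3148569, Mul(-1, Pow(Add(1089, Add(3, Mul(Rational(-1, 4), 32768))), -1))) = Add(3148569, Mul(-1, Pow(Add(1089, Add(3, -8192)), -1))) = Add(3148569, Mul(-1, Pow(Add(1089, -8189), -1))) = Add(3148569, Mul(-1, Pow(-7100, -1))) = Add(3148569, Mul(-1, Rational(-1, 7100))) = Add(3148569, Rational(1, 7100)) = Rational(22354839901, 7100)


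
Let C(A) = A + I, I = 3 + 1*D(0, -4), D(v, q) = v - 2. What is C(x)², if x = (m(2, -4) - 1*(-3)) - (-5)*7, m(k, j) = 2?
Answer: 1681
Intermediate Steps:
D(v, q) = -2 + v
I = 1 (I = 3 + 1*(-2 + 0) = 3 + 1*(-2) = 3 - 2 = 1)
x = 40 (x = (2 - 1*(-3)) - (-5)*7 = (2 + 3) - 1*(-35) = 5 + 35 = 40)
C(A) = 1 + A (C(A) = A + 1 = 1 + A)
C(x)² = (1 + 40)² = 41² = 1681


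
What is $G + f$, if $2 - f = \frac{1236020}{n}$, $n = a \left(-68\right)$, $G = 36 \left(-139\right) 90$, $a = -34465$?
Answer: $- \frac{52773462599}{117181} \approx -4.5036 \cdot 10^{5}$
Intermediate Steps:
$G = -450360$ ($G = \left(-5004\right) 90 = -450360$)
$n = 2343620$ ($n = \left(-34465\right) \left(-68\right) = 2343620$)
$f = \frac{172561}{117181}$ ($f = 2 - \frac{1236020}{2343620} = 2 - 1236020 \cdot \frac{1}{2343620} = 2 - \frac{61801}{117181} = \frac{172561}{117181} \approx 1.4726$)
$G + f = -450360 + \frac{172561}{117181} = - \frac{52773462599}{117181}$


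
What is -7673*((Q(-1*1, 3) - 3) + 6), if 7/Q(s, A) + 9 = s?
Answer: -176479/10 ≈ -17648.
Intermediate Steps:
Q(s, A) = 7/(-9 + s)
-7673*((Q(-1*1, 3) - 3) + 6) = -7673*((7/(-9 - 1*1) - 3) + 6) = -7673*((7/(-9 - 1) - 3) + 6) = -7673*((7/(-10) - 3) + 6) = -7673*((7*(-⅒) - 3) + 6) = -7673*((-7/10 - 3) + 6) = -7673*(-37/10 + 6) = -7673*23/10 = -176479/10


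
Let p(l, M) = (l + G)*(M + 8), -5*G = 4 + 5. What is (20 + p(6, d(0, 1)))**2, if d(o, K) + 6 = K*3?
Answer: 1681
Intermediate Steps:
G = -9/5 (G = -(4 + 5)/5 = -1/5*9 = -9/5 ≈ -1.8000)
d(o, K) = -6 + 3*K (d(o, K) = -6 + K*3 = -6 + 3*K)
p(l, M) = (8 + M)*(-9/5 + l) (p(l, M) = (l - 9/5)*(M + 8) = (-9/5 + l)*(8 + M) = (8 + M)*(-9/5 + l))
(20 + p(6, d(0, 1)))**2 = (20 + (-72/5 + 8*6 - 9*(-6 + 3*1)/5 + (-6 + 3*1)*6))**2 = (20 + (-72/5 + 48 - 9*(-6 + 3)/5 + (-6 + 3)*6))**2 = (20 + (-72/5 + 48 - 9/5*(-3) - 3*6))**2 = (20 + (-72/5 + 48 + 27/5 - 18))**2 = (20 + 21)**2 = 41**2 = 1681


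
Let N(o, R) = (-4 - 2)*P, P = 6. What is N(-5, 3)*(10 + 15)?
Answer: -900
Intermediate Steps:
N(o, R) = -36 (N(o, R) = (-4 - 2)*6 = -6*6 = -36)
N(-5, 3)*(10 + 15) = -36*(10 + 15) = -36*25 = -900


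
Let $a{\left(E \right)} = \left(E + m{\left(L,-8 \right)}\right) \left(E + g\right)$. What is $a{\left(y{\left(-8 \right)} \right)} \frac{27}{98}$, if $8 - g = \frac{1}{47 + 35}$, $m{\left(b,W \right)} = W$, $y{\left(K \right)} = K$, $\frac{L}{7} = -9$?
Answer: $\frac{108}{2009} \approx 0.053758$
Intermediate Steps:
$L = -63$ ($L = 7 \left(-9\right) = -63$)
$g = \frac{655}{82}$ ($g = 8 - \frac{1}{47 + 35} = 8 - \frac{1}{82} = \frac{655}{82} \approx 7.9878$)
$a{\left(E \right)} = \left(-8 + E\right) \left(\frac{655}{82} + E\right)$ ($a{\left(E \right)} = \left(E - 8\right) \left(E + \frac{655}{82}\right) = \left(-8 + E\right) \left(\frac{655}{82} + E\right)$)
$a{\left(y{\left(-8 \right)} \right)} \frac{27}{98} = \left(- \frac{2620}{41} + \left(-8\right)^{2} - - \frac{4}{41}\right) \frac{27}{98} = \left(- \frac{2620}{41} + 64 + \frac{4}{41}\right) 27 \cdot \frac{1}{98} = \frac{8}{41} \cdot \frac{27}{98} = \frac{108}{2009}$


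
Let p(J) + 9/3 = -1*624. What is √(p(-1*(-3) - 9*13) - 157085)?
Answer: 4*I*√9857 ≈ 397.13*I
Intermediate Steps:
p(J) = -627 (p(J) = -3 - 1*624 = -3 - 624 = -627)
√(p(-1*(-3) - 9*13) - 157085) = √(-627 - 157085) = √(-157712) = 4*I*√9857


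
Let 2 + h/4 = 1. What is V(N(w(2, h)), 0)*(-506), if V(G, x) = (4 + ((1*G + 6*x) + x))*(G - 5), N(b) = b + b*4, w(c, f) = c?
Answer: -35420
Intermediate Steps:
h = -4 (h = -8 + 4*1 = -8 + 4 = -4)
N(b) = 5*b (N(b) = b + 4*b = 5*b)
V(G, x) = (-5 + G)*(4 + G + 7*x) (V(G, x) = (4 + ((G + 6*x) + x))*(-5 + G) = (4 + (G + 7*x))*(-5 + G) = (4 + G + 7*x)*(-5 + G) = (-5 + G)*(4 + G + 7*x))
V(N(w(2, h)), 0)*(-506) = (-20 + (5*2)² - 5*2 - 35*0 + 7*(5*2)*0)*(-506) = (-20 + 10² - 1*10 + 0 + 7*10*0)*(-506) = (-20 + 100 - 10 + 0 + 0)*(-506) = 70*(-506) = -35420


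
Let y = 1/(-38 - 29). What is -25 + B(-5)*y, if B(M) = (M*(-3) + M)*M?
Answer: -1625/67 ≈ -24.254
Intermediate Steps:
B(M) = -2*M² (B(M) = (-3*M + M)*M = (-2*M)*M = -2*M²)
y = -1/67 (y = 1/(-67) = -1/67 ≈ -0.014925)
-25 + B(-5)*y = -25 - 2*(-5)²*(-1/67) = -25 - 2*25*(-1/67) = -25 - 50*(-1/67) = -25 + 50/67 = -1625/67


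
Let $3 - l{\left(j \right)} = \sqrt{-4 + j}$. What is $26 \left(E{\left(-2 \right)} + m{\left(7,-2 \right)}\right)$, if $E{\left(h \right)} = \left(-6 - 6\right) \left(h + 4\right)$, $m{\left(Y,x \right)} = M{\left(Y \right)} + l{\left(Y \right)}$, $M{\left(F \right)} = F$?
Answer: $-364 - 26 \sqrt{3} \approx -409.03$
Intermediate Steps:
$l{\left(j \right)} = 3 - \sqrt{-4 + j}$
$m{\left(Y,x \right)} = 3 + Y - \sqrt{-4 + Y}$ ($m{\left(Y,x \right)} = Y - \left(-3 + \sqrt{-4 + Y}\right) = 3 + Y - \sqrt{-4 + Y}$)
$E{\left(h \right)} = -48 - 12 h$ ($E{\left(h \right)} = - 12 \left(4 + h\right) = -48 - 12 h$)
$26 \left(E{\left(-2 \right)} + m{\left(7,-2 \right)}\right) = 26 \left(\left(-48 - -24\right) + \left(3 + 7 - \sqrt{-4 + 7}\right)\right) = 26 \left(\left(-48 + 24\right) + \left(3 + 7 - \sqrt{3}\right)\right) = 26 \left(-24 + \left(10 - \sqrt{3}\right)\right) = 26 \left(-14 - \sqrt{3}\right) = -364 - 26 \sqrt{3}$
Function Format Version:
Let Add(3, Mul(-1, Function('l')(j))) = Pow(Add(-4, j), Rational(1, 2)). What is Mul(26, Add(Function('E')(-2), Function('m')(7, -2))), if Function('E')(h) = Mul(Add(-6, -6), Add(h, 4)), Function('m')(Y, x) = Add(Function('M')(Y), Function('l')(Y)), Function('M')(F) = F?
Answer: Add(-364, Mul(-26, Pow(3, Rational(1, 2)))) ≈ -409.03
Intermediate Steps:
Function('l')(j) = Add(3, Mul(-1, Pow(Add(-4, j), Rational(1, 2))))
Function('m')(Y, x) = Add(3, Y, Mul(-1, Pow(Add(-4, Y), Rational(1, 2)))) (Function('m')(Y, x) = Add(Y, Add(3, Mul(-1, Pow(Add(-4, Y), Rational(1, 2))))) = Add(3, Y, Mul(-1, Pow(Add(-4, Y), Rational(1, 2)))))
Function('E')(h) = Add(-48, Mul(-12, h)) (Function('E')(h) = Mul(-12, Add(4, h)) = Add(-48, Mul(-12, h)))
Mul(26, Add(Function('E')(-2), Function('m')(7, -2))) = Mul(26, Add(Add(-48, Mul(-12, -2)), Add(3, 7, Mul(-1, Pow(Add(-4, 7), Rational(1, 2)))))) = Mul(26, Add(Add(-48, 24), Add(3, 7, Mul(-1, Pow(3, Rational(1, 2)))))) = Mul(26, Add(-24, Add(10, Mul(-1, Pow(3, Rational(1, 2)))))) = Mul(26, Add(-14, Mul(-1, Pow(3, Rational(1, 2))))) = Add(-364, Mul(-26, Pow(3, Rational(1, 2))))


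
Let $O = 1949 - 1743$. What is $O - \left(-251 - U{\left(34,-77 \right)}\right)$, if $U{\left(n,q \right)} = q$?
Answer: $380$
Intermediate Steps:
$O = 206$ ($O = 1949 - 1743 = 206$)
$O - \left(-251 - U{\left(34,-77 \right)}\right) = 206 - \left(-251 - -77\right) = 206 - \left(-251 + 77\right) = 206 - -174 = 206 + 174 = 380$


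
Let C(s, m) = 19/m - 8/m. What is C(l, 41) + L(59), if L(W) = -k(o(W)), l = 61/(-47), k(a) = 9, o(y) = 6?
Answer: -358/41 ≈ -8.7317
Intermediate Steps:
l = -61/47 (l = 61*(-1/47) = -61/47 ≈ -1.2979)
C(s, m) = 11/m
L(W) = -9 (L(W) = -1*9 = -9)
C(l, 41) + L(59) = 11/41 - 9 = -358/41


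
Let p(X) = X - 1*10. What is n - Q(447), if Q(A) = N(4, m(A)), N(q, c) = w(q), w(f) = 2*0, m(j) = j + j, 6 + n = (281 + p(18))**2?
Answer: 83515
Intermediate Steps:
p(X) = -10 + X (p(X) = X - 10 = -10 + X)
n = 83515 (n = -6 + (281 + (-10 + 18))**2 = -6 + (281 + 8)**2 = -6 + 289**2 = -6 + 83521 = 83515)
m(j) = 2*j
w(f) = 0
N(q, c) = 0
Q(A) = 0
n - Q(447) = 83515 - 1*0 = 83515 + 0 = 83515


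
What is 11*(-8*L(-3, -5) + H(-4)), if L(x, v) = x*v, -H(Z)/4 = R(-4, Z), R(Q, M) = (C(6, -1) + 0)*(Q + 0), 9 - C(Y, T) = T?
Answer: 440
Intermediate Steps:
C(Y, T) = 9 - T
R(Q, M) = 10*Q (R(Q, M) = ((9 - 1*(-1)) + 0)*(Q + 0) = ((9 + 1) + 0)*Q = (10 + 0)*Q = 10*Q)
H(Z) = 160 (H(Z) = -40*(-4) = -4*(-40) = 160)
L(x, v) = v*x
11*(-8*L(-3, -5) + H(-4)) = 11*(-(-40)*(-3) + 160) = 11*(-8*15 + 160) = 11*(-120 + 160) = 11*40 = 440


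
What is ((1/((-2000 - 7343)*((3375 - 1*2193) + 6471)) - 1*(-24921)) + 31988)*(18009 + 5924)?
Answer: 97385916839605030/71501979 ≈ 1.3620e+9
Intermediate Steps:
((1/((-2000 - 7343)*((3375 - 1*2193) + 6471)) - 1*(-24921)) + 31988)*(18009 + 5924) = ((1/(-9343*((3375 - 2193) + 6471)) + 24921) + 31988)*23933 = ((1/(-9343*(1182 + 6471)) + 24921) + 31988)*23933 = ((1/(-9343*7653) + 24921) + 31988)*23933 = ((1/(-71501979) + 24921) + 31988)*23933 = ((-1/71501979 + 24921) + 31988)*23933 = (1781900818658/71501979 + 31988)*23933 = (4069106122910/71501979)*23933 = 97385916839605030/71501979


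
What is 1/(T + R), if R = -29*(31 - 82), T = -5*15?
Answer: 1/1404 ≈ 0.00071225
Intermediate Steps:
T = -75
R = 1479 (R = -29*(-51) = 1479)
1/(T + R) = 1/(-75 + 1479) = 1/1404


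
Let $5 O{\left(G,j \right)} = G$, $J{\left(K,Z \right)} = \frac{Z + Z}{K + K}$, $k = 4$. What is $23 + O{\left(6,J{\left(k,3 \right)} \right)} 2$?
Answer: $\frac{127}{5} \approx 25.4$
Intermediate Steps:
$J{\left(K,Z \right)} = \frac{Z}{K}$ ($J{\left(K,Z \right)} = \frac{2 Z}{2 K} = 2 Z \frac{1}{2 K} = \frac{Z}{K}$)
$O{\left(G,j \right)} = \frac{G}{5}$
$23 + O{\left(6,J{\left(k,3 \right)} \right)} 2 = 23 + \frac{1}{5} \cdot 6 \cdot 2 = 23 + \frac{6}{5} \cdot 2 = 23 + \frac{12}{5} = \frac{127}{5}$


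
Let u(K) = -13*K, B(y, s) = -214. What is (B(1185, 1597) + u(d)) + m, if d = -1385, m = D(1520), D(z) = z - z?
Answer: 17791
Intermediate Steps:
D(z) = 0
m = 0
(B(1185, 1597) + u(d)) + m = (-214 - 13*(-1385)) + 0 = (-214 + 18005) + 0 = 17791 + 0 = 17791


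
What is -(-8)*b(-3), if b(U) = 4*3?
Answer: 96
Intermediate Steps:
b(U) = 12
-(-8)*b(-3) = -(-8)*12 = -1*(-96) = 96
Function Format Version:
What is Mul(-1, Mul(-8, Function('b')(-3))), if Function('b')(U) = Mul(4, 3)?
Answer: 96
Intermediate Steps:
Function('b')(U) = 12
Mul(-1, Mul(-8, Function('b')(-3))) = Mul(-1, Mul(-8, 12)) = Mul(-1, -96) = 96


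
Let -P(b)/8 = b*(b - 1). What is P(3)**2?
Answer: 2304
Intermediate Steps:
P(b) = -8*b*(-1 + b) (P(b) = -8*b*(b - 1) = -8*b*(-1 + b))
P(3)**2 = (8*3*(1 - 1*3))**2 = (8*3*(1 - 3))**2 = (8*3*(-2))**2 = (-48)**2 = 2304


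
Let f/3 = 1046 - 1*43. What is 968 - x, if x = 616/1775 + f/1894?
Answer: 3247763121/3361850 ≈ 966.06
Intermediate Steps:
f = 3009 (f = 3*(1046 - 1*43) = 3*(1046 - 43) = 3*1003 = 3009)
x = 6507679/3361850 (x = 616/1775 + 3009/1894 = 6507679/3361850 ≈ 1.9357)
968 - x = 968 - 1*6507679/3361850 = 968 - 6507679/3361850 = 3247763121/3361850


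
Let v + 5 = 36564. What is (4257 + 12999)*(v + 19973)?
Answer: 975516192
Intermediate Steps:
v = 36559 (v = -5 + 36564 = 36559)
(4257 + 12999)*(v + 19973) = (4257 + 12999)*(36559 + 19973) = 17256*56532 = 975516192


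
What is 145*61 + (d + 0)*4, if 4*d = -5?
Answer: 8840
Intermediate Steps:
d = -5/4 (d = (¼)*(-5) = -5/4 ≈ -1.2500)
145*61 + (d + 0)*4 = 145*61 + (-5/4 + 0)*4 = 8845 - 5/4*4 = 8845 - 5 = 8840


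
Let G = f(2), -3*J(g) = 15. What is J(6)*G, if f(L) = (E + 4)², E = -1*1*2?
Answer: -20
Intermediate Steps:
E = -2 (E = -1*2 = -2)
J(g) = -5 (J(g) = -⅓*15 = -5)
f(L) = 4 (f(L) = (-2 + 4)² = 2² = 4)
G = 4
J(6)*G = -5*4 = -20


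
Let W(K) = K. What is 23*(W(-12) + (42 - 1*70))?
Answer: -920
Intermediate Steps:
23*(W(-12) + (42 - 1*70)) = 23*(-12 + (42 - 1*70)) = 23*(-12 + (42 - 70)) = 23*(-12 - 28) = 23*(-40) = -920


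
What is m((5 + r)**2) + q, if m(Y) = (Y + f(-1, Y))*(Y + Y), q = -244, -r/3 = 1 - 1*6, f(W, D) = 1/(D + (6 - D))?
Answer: 959668/3 ≈ 3.1989e+5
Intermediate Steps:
f(W, D) = 1/6
r = 15 (r = -3*(1 - 1*6) = -3*(1 - 6) = -3*(-5) = 15)
m(Y) = 2*Y*(1/6 + Y) (m(Y) = (Y + 1/6)*(Y + Y) = (1/6 + Y)*(2*Y) = 2*Y*(1/6 + Y))
m((5 + r)**2) + q = (5 + 15)**2*(1 + 6*(5 + 15)**2)/3 - 244 = (1/3)*20**2*(1 + 6*20**2) - 244 = (1/3)*400*(1 + 6*400) - 244 = (1/3)*400*(1 + 2400) - 244 = (1/3)*400*2401 - 244 = 960400/3 - 244 = 959668/3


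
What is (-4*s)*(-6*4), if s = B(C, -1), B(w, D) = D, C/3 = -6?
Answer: -96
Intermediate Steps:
C = -18 (C = 3*(-6) = -18)
s = -1
(-4*s)*(-6*4) = (-4*(-1))*(-6*4) = 4*(-24) = -96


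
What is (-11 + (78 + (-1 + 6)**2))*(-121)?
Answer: -11132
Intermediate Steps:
(-11 + (78 + (-1 + 6)**2))*(-121) = (-11 + (78 + 5**2))*(-121) = (-11 + (78 + 25))*(-121) = (-11 + 103)*(-121) = 92*(-121) = -11132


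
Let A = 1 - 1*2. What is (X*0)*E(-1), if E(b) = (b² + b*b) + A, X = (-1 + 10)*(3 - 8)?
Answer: 0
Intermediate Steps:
A = -1 (A = 1 - 2 = -1)
X = -45 (X = 9*(-5) = -45)
E(b) = -1 + 2*b² (E(b) = (b² + b*b) - 1 = (b² + b²) - 1 = 2*b² - 1 = -1 + 2*b²)
(X*0)*E(-1) = (-45*0)*(-1 + 2*(-1)²) = 0*(-1 + 2*1) = 0*(-1 + 2) = 0*1 = 0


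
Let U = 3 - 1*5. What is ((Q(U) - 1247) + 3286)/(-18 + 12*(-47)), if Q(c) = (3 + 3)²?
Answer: -2075/582 ≈ -3.5653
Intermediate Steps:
U = -2 (U = 3 - 5 = -2)
Q(c) = 36 (Q(c) = 6² = 36)
((Q(U) - 1247) + 3286)/(-18 + 12*(-47)) = ((36 - 1247) + 3286)/(-18 + 12*(-47)) = (-1211 + 3286)/(-18 - 564) = 2075/(-582) = 2075*(-1/582) = -2075/582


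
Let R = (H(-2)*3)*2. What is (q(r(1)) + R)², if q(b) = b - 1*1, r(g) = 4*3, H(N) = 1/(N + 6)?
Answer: 625/4 ≈ 156.25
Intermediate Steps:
H(N) = 1/(6 + N)
r(g) = 12
q(b) = -1 + b (q(b) = b - 1 = -1 + b)
R = 3/2 (R = (3/(6 - 2))*2 = (3/4)*2 = ((¼)*3)*2 = (¾)*2 = 3/2 ≈ 1.5000)
(q(r(1)) + R)² = ((-1 + 12) + 3/2)² = (11 + 3/2)² = (25/2)² = 625/4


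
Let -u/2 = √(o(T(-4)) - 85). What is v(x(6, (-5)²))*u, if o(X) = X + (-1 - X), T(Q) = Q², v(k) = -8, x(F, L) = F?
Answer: 16*I*√86 ≈ 148.38*I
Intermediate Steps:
o(X) = -1
u = -2*I*√86 (u = -2*√(-1 - 85) = -2*I*√86 ≈ -18.547*I)
v(x(6, (-5)²))*u = -(-16)*I*√86 = 16*I*√86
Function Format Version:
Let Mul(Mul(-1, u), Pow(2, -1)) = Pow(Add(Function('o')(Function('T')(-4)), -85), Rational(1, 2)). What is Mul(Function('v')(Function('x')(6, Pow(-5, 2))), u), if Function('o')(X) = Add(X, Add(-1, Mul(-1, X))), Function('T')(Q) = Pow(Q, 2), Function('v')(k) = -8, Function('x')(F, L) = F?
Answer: Mul(16, I, Pow(86, Rational(1, 2))) ≈ Mul(148.38, I)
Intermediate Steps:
Function('o')(X) = -1
u = Mul(-2, I, Pow(86, Rational(1, 2))) (u = Mul(-2, Pow(Add(-1, -85), Rational(1, 2))) = Mul(-2, Pow(-86, Rational(1, 2))) = Mul(-2, Mul(I, Pow(86, Rational(1, 2)))) = Mul(-2, I, Pow(86, Rational(1, 2))) ≈ Mul(-18.547, I))
Mul(Function('v')(Function('x')(6, Pow(-5, 2))), u) = Mul(-8, Mul(-2, I, Pow(86, Rational(1, 2)))) = Mul(16, I, Pow(86, Rational(1, 2)))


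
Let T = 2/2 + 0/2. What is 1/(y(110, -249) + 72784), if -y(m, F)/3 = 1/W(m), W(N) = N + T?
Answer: 37/2693007 ≈ 1.3739e-5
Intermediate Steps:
T = 1 (T = 2*(½) + 0*(½) = 1 + 0 = 1)
W(N) = 1 + N (W(N) = N + 1 = 1 + N)
y(m, F) = -3/(1 + m)
1/(y(110, -249) + 72784) = 1/(-3/(1 + 110) + 72784) = 1/(-3/111 + 72784) = 1/(-3*1/111 + 72784) = 1/(-1/37 + 72784) = 1/(2693007/37) = 37/2693007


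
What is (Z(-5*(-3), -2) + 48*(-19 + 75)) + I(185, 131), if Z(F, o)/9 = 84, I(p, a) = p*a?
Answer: 27679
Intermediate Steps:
I(p, a) = a*p
Z(F, o) = 756 (Z(F, o) = 9*84 = 756)
(Z(-5*(-3), -2) + 48*(-19 + 75)) + I(185, 131) = (756 + 48*(-19 + 75)) + 131*185 = (756 + 48*56) + 24235 = (756 + 2688) + 24235 = 3444 + 24235 = 27679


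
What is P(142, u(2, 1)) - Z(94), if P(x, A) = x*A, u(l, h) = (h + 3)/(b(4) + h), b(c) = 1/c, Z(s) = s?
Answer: 1802/5 ≈ 360.40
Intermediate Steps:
u(l, h) = (3 + h)/(¼ + h) (u(l, h) = (h + 3)/(1/4 + h) = (3 + h)/(¼ + h))
P(x, A) = A*x
P(142, u(2, 1)) - Z(94) = (4*(3 + 1)/(1 + 4*1))*142 - 1*94 = (4*4/(1 + 4))*142 - 94 = (4*4/5)*142 - 94 = (4*(⅕)*4)*142 - 94 = (16/5)*142 - 94 = 2272/5 - 94 = 1802/5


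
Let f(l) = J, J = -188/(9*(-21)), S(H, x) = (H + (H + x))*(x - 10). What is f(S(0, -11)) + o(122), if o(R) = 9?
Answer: 1889/189 ≈ 9.9947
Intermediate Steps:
S(H, x) = (-10 + x)*(x + 2*H) (S(H, x) = (x + 2*H)*(-10 + x) = (-10 + x)*(x + 2*H))
J = 188/189 (J = -188/(-189) = -188*(-1/189) = 188/189 ≈ 0.99471)
f(l) = 188/189
f(S(0, -11)) + o(122) = 188/189 + 9 = 1889/189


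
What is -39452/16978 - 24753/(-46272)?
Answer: -234211085/130934336 ≈ -1.7888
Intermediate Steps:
-39452/16978 - 24753/(-46272) = -39452*1/16978 - 24753*(-1/46272) = -19726/8489 + 8251/15424 = -234211085/130934336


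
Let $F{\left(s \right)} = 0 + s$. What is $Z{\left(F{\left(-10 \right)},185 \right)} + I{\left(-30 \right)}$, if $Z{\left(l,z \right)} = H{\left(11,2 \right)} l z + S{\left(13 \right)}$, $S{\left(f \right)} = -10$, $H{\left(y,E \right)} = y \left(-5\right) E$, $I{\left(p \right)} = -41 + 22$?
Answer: $203471$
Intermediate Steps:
$I{\left(p \right)} = -19$
$F{\left(s \right)} = s$
$H{\left(y,E \right)} = - 5 E y$ ($H{\left(y,E \right)} = - 5 y E = - 5 E y$)
$Z{\left(l,z \right)} = -10 - 110 l z$ ($Z{\left(l,z \right)} = \left(-5\right) 2 \cdot 11 l z - 10 = - 110 l z - 10 = -10 - 110 l z$)
$Z{\left(F{\left(-10 \right)},185 \right)} + I{\left(-30 \right)} = \left(-10 - \left(-1100\right) 185\right) - 19 = \left(-10 + 203500\right) - 19 = 203490 - 19 = 203471$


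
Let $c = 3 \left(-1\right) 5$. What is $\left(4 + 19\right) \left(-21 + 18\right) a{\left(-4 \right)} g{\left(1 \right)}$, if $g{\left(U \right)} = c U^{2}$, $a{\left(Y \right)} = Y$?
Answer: $-4140$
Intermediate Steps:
$c = -15$ ($c = \left(-3\right) 5 = -15$)
$g{\left(U \right)} = - 15 U^{2}$
$\left(4 + 19\right) \left(-21 + 18\right) a{\left(-4 \right)} g{\left(1 \right)} = \left(4 + 19\right) \left(-21 + 18\right) \left(-4\right) \left(- 15 \cdot 1^{2}\right) = 23 \left(-3\right) \left(-4\right) \left(\left(-15\right) 1\right) = \left(-69\right) \left(-4\right) \left(-15\right) = 276 \left(-15\right) = -4140$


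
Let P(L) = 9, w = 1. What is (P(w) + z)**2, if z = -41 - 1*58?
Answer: 8100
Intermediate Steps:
z = -99 (z = -41 - 58 = -99)
(P(w) + z)**2 = (9 - 99)**2 = (-90)**2 = 8100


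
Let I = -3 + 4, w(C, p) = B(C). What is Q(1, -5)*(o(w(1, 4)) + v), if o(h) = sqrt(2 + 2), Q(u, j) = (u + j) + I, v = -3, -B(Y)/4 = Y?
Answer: 3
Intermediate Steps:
B(Y) = -4*Y
w(C, p) = -4*C
I = 1
Q(u, j) = 1 + j + u (Q(u, j) = (u + j) + 1 = (j + u) + 1 = 1 + j + u)
o(h) = 2 (o(h) = sqrt(4) = 2)
Q(1, -5)*(o(w(1, 4)) + v) = (1 - 5 + 1)*(2 - 3) = -3*(-1) = 3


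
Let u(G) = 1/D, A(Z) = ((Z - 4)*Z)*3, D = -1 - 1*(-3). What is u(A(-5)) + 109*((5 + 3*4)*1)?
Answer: 3707/2 ≈ 1853.5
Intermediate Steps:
D = 2 (D = -1 + 3 = 2)
A(Z) = 3*Z*(-4 + Z) (A(Z) = ((-4 + Z)*Z)*3 = (Z*(-4 + Z))*3 = 3*Z*(-4 + Z))
u(G) = 1/2
u(A(-5)) + 109*((5 + 3*4)*1) = 1/2 + 109*((5 + 3*4)*1) = 1/2 + 109*((5 + 12)*1) = 1/2 + 109*(17*1) = 1/2 + 109*17 = 1/2 + 1853 = 3707/2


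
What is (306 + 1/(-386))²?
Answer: 13951153225/148996 ≈ 93634.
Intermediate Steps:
(306 + 1/(-386))² = (306 - 1/386)² = (118115/386)² = 13951153225/148996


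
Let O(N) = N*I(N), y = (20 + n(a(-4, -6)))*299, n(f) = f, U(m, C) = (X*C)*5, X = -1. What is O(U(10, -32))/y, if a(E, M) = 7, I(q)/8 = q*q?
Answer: 32768000/8073 ≈ 4059.0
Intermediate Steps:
I(q) = 8*q² (I(q) = 8*(q*q) = 8*q²)
U(m, C) = -5*C (U(m, C) = -C*5 = -5*C)
y = 8073 (y = (20 + 7)*299 = 27*299 = 8073)
O(N) = 8*N³ (O(N) = N*(8*N²) = 8*N³)
O(U(10, -32))/y = (8*(-5*(-32))³)/8073 = (8*160³)*(1/8073) = (8*4096000)*(1/8073) = 32768000*(1/8073) = 32768000/8073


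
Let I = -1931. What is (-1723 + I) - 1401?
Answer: -5055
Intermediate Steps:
(-1723 + I) - 1401 = (-1723 - 1931) - 1401 = -3654 - 1401 = -5055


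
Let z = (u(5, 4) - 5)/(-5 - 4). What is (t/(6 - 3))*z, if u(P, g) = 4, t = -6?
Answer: -2/9 ≈ -0.22222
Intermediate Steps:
z = 1/9 (z = (4 - 5)/(-5 - 4) = -1/(-9) = -1*(-1/9) = 1/9 ≈ 0.11111)
(t/(6 - 3))*z = -6/(6 - 3)*(1/9) = -6/3*(1/9) = -6*1/3*(1/9) = -2*1/9 = -2/9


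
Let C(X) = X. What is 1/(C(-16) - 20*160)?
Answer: -1/3216 ≈ -0.00031095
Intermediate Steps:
1/(C(-16) - 20*160) = 1/(-16 - 20*160) = 1/(-16 - 3200) = 1/(-3216) = -1/3216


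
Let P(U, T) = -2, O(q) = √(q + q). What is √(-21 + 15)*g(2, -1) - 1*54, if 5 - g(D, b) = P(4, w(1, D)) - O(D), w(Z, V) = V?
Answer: -54 + 9*I*√6 ≈ -54.0 + 22.045*I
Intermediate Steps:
O(q) = √2*√q (O(q) = √(2*q) = √2*√q)
g(D, b) = 7 + √2*√D (g(D, b) = 5 - (-2 - √2*√D) = 5 + (2 + √2*√D) = 7 + √2*√D)
√(-21 + 15)*g(2, -1) - 1*54 = √(-21 + 15)*(7 + √2*√2) - 1*54 = √(-6)*(7 + 2) - 54 = (I*√6)*9 - 54 = 9*I*√6 - 54 = -54 + 9*I*√6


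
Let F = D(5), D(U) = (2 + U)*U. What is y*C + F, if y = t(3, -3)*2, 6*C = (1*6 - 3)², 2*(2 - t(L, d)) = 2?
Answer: 38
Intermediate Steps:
t(L, d) = 1 (t(L, d) = 2 - ½*2 = 2 - 1 = 1)
D(U) = U*(2 + U)
F = 35 (F = 5*(2 + 5) = 5*7 = 35)
C = 3/2 (C = (1*6 - 3)²/6 = (6 - 3)²/6 = (⅙)*3² = (⅙)*9 = 3/2 ≈ 1.5000)
y = 2 (y = 1*2 = 2)
y*C + F = 2*(3/2) + 35 = 3 + 35 = 38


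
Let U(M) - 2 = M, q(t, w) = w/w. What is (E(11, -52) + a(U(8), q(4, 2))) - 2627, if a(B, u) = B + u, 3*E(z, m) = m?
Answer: -7900/3 ≈ -2633.3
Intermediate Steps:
q(t, w) = 1
E(z, m) = m/3
U(M) = 2 + M
(E(11, -52) + a(U(8), q(4, 2))) - 2627 = ((1/3)*(-52) + ((2 + 8) + 1)) - 2627 = (-52/3 + (10 + 1)) - 2627 = (-52/3 + 11) - 2627 = -19/3 - 2627 = -7900/3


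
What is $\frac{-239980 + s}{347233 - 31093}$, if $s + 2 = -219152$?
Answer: $- \frac{229567}{158070} \approx -1.4523$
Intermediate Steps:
$s = -219154$ ($s = -2 - 219152 = -219154$)
$\frac{-239980 + s}{347233 - 31093} = \frac{-239980 - 219154}{347233 - 31093} = - \frac{459134}{316140} = \left(-459134\right) \frac{1}{316140} = - \frac{229567}{158070}$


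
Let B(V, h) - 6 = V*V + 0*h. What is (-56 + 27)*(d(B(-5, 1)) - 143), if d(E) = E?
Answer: 3248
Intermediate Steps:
B(V, h) = 6 + V² (B(V, h) = 6 + (V*V + 0*h) = 6 + (V² + 0) = 6 + V²)
(-56 + 27)*(d(B(-5, 1)) - 143) = (-56 + 27)*((6 + (-5)²) - 143) = -29*((6 + 25) - 143) = -29*(31 - 143) = -29*(-112) = 3248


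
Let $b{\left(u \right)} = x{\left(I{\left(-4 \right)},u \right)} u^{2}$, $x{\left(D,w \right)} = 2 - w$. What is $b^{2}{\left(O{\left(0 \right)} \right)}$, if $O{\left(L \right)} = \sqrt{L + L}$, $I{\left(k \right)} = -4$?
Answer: $0$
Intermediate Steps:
$O{\left(L \right)} = \sqrt{2} \sqrt{L}$ ($O{\left(L \right)} = \sqrt{2 L} = \sqrt{2} \sqrt{L}$)
$b{\left(u \right)} = u^{2} \left(2 - u\right)$ ($b{\left(u \right)} = \left(2 - u\right) u^{2} = u^{2} \left(2 - u\right)$)
$b^{2}{\left(O{\left(0 \right)} \right)} = \left(\left(\sqrt{2} \sqrt{0}\right)^{2} \left(2 - \sqrt{2} \sqrt{0}\right)\right)^{2} = \left(\left(\sqrt{2} \cdot 0\right)^{2} \left(2 - \sqrt{2} \cdot 0\right)\right)^{2} = \left(0^{2} \left(2 - 0\right)\right)^{2} = \left(0 \left(2 + 0\right)\right)^{2} = \left(0 \cdot 2\right)^{2} = 0^{2} = 0$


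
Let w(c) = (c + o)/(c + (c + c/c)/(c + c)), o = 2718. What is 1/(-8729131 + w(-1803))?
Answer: -3249908/28368874319693 ≈ -1.1456e-7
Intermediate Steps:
w(c) = (2718 + c)/(c + (1 + c)/(2*c)) (w(c) = (c + 2718)/(c + (c + c/c)/(c + c)) = (2718 + c)/(c + (c + 1)/((2*c))) = (2718 + c)/(c + (1 + c)*(1/(2*c))) = (2718 + c)/(c + (1 + c)/(2*c)))
1/(-8729131 + w(-1803)) = 1/(-8729131 + 2*(-1803)*(2718 - 1803)/(1 - 1803 + 2*(-1803)²)) = 1/(-8729131 + 2*(-1803)*915/(1 - 1803 + 2*3250809)) = 1/(-8729131 + 2*(-1803)*915/(1 - 1803 + 6501618)) = 1/(-8729131 + 2*(-1803)*915/6499816) = 1/(-8729131 + 2*(-1803)*(1/6499816)*915) = 1/(-8729131 - 1649745/3249908) = 1/(-28368874319693/3249908) = -3249908/28368874319693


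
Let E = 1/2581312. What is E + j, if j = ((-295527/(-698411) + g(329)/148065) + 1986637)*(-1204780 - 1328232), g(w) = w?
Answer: -1343259256961219552465514785461/266934053979526080 ≈ -5.0322e+12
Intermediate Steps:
E = 1/2581312 ≈ 3.8740e-7
j = -520378496269036657548148/103410224715 (j = ((-295527/(-698411) + 329/148065) + 1986637)*(-1204780 - 1328232) = ((-295527*(-1/698411) + 329*(1/148065)) + 1986637)*(-2533012) = ((295527/698411 + 329/148065) + 1986637)*(-2533012) = (43986982474/103410224715 + 1986637)*(-2533012) = (205438622584115929/103410224715)*(-2533012) = -520378496269036657548148/103410224715 ≈ -5.0322e+12)
E + j = 1/2581312 - 520378496269036657548148/103410224715 = -1343259256961219552465514785461/266934053979526080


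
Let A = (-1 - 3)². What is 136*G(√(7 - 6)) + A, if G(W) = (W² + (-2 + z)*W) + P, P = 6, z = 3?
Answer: 1104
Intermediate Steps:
A = 16 (A = (-4)² = 16)
G(W) = 6 + W + W² (G(W) = (W² + (-2 + 3)*W) + 6 = (W² + 1*W) + 6 = (W² + W) + 6 = (W + W²) + 6 = 6 + W + W²)
136*G(√(7 - 6)) + A = 136*(6 + √(7 - 6) + (√(7 - 6))²) + 16 = 136*(6 + √1 + (√1)²) + 16 = 136*(6 + 1 + 1²) + 16 = 136*(6 + 1 + 1) + 16 = 136*8 + 16 = 1088 + 16 = 1104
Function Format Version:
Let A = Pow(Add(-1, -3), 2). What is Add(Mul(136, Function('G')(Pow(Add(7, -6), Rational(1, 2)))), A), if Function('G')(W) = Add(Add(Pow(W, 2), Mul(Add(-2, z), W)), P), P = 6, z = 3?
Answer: 1104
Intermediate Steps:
A = 16 (A = Pow(-4, 2) = 16)
Function('G')(W) = Add(6, W, Pow(W, 2)) (Function('G')(W) = Add(Add(Pow(W, 2), Mul(Add(-2, 3), W)), 6) = Add(Add(Pow(W, 2), Mul(1, W)), 6) = Add(Add(Pow(W, 2), W), 6) = Add(Add(W, Pow(W, 2)), 6) = Add(6, W, Pow(W, 2)))
Add(Mul(136, Function('G')(Pow(Add(7, -6), Rational(1, 2)))), A) = Add(Mul(136, Add(6, Pow(Add(7, -6), Rational(1, 2)), Pow(Pow(Add(7, -6), Rational(1, 2)), 2))), 16) = Add(Mul(136, Add(6, Pow(1, Rational(1, 2)), Pow(Pow(1, Rational(1, 2)), 2))), 16) = Add(Mul(136, Add(6, 1, Pow(1, 2))), 16) = Add(Mul(136, Add(6, 1, 1)), 16) = Add(Mul(136, 8), 16) = Add(1088, 16) = 1104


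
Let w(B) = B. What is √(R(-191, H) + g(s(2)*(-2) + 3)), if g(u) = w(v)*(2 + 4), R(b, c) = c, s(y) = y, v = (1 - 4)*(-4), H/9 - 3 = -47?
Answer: 18*I ≈ 18.0*I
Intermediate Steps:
H = -396 (H = 27 + 9*(-47) = 27 - 423 = -396)
v = 12 (v = -3*(-4) = 12)
g(u) = 72 (g(u) = 12*(2 + 4) = 12*6 = 72)
√(R(-191, H) + g(s(2)*(-2) + 3)) = √(-396 + 72) = √(-324) = 18*I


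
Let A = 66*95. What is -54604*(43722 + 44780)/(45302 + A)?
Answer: -1208140802/12893 ≈ -93705.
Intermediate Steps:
A = 6270
-54604*(43722 + 44780)/(45302 + A) = -54604*(43722 + 44780)/(45302 + 6270) = -54604/(51572/88502) = -54604/(51572*(1/88502)) = -54604/25786/44251 = -54604*44251/25786 = -1208140802/12893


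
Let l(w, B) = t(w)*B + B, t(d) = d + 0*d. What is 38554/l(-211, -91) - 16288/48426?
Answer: 18520861/11016915 ≈ 1.6811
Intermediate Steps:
t(d) = d (t(d) = d + 0 = d)
l(w, B) = B + B*w (l(w, B) = w*B + B = B*w + B = B + B*w)
38554/l(-211, -91) - 16288/48426 = 38554/((-91*(1 - 211))) - 16288/48426 = 38554/((-91*(-210))) - 16288*1/48426 = 38554/19110 - 8144/24213 = 38554*(1/19110) - 8144/24213 = 19277/9555 - 8144/24213 = 18520861/11016915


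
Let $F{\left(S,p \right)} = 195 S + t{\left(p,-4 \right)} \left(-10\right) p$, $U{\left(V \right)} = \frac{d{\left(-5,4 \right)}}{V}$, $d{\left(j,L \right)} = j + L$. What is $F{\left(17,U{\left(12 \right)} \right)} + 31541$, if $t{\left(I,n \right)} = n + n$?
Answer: $\frac{104548}{3} \approx 34849.0$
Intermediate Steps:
$d{\left(j,L \right)} = L + j$
$t{\left(I,n \right)} = 2 n$
$U{\left(V \right)} = - \frac{1}{V}$ ($U{\left(V \right)} = \frac{4 - 5}{V} = - \frac{1}{V}$)
$F{\left(S,p \right)} = 80 p + 195 S$ ($F{\left(S,p \right)} = 195 S + 2 \left(-4\right) \left(-10\right) p = 195 S + \left(-8\right) \left(-10\right) p = 195 S + 80 p = 80 p + 195 S$)
$F{\left(17,U{\left(12 \right)} \right)} + 31541 = \left(80 \left(- \frac{1}{12}\right) + 195 \cdot 17\right) + 31541 = \left(80 \left(\left(-1\right) \frac{1}{12}\right) + 3315\right) + 31541 = \left(80 \left(- \frac{1}{12}\right) + 3315\right) + 31541 = \left(- \frac{20}{3} + 3315\right) + 31541 = \frac{9925}{3} + 31541 = \frac{104548}{3}$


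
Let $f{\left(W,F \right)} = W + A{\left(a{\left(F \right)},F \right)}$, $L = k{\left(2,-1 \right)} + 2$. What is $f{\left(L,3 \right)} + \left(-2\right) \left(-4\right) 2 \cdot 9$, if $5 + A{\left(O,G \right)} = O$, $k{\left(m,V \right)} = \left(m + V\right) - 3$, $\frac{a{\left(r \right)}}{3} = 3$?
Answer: $148$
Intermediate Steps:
$a{\left(r \right)} = 9$ ($a{\left(r \right)} = 3 \cdot 3 = 9$)
$k{\left(m,V \right)} = -3 + V + m$ ($k{\left(m,V \right)} = \left(V + m\right) - 3 = -3 + V + m$)
$A{\left(O,G \right)} = -5 + O$
$L = 0$ ($L = \left(-3 - 1 + 2\right) + 2 = -2 + 2 = 0$)
$f{\left(W,F \right)} = 4 + W$ ($f{\left(W,F \right)} = W + \left(-5 + 9\right) = W + 4 = 4 + W$)
$f{\left(L,3 \right)} + \left(-2\right) \left(-4\right) 2 \cdot 9 = \left(4 + 0\right) + \left(-2\right) \left(-4\right) 2 \cdot 9 = 4 + 8 \cdot 2 \cdot 9 = 4 + 16 \cdot 9 = 4 + 144 = 148$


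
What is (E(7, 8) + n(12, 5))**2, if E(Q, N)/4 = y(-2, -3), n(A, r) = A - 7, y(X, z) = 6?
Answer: 841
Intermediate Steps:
n(A, r) = -7 + A
E(Q, N) = 24 (E(Q, N) = 4*6 = 24)
(E(7, 8) + n(12, 5))**2 = (24 + (-7 + 12))**2 = (24 + 5)**2 = 29**2 = 841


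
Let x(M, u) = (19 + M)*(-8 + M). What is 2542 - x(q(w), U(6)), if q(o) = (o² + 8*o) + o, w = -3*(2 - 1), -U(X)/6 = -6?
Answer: 2568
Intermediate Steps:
U(X) = 36 (U(X) = -6*(-6) = 36)
w = -3 (w = -3*1 = -3)
q(o) = o² + 9*o
x(M, u) = (-8 + M)*(19 + M)
2542 - x(q(w), U(6)) = 2542 - (-152 + (-3*(9 - 3))² + 11*(-3*(9 - 3))) = 2542 - (-152 + (-3*6)² + 11*(-3*6)) = 2542 - (-152 + (-18)² + 11*(-18)) = 2542 - (-152 + 324 - 198) = 2542 - 1*(-26) = 2542 + 26 = 2568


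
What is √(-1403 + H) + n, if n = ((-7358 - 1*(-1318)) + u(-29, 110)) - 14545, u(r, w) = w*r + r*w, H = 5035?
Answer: -26965 + 4*√227 ≈ -26905.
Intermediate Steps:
u(r, w) = 2*r*w (u(r, w) = r*w + r*w = 2*r*w)
n = -26965 (n = ((-7358 - 1*(-1318)) + 2*(-29)*110) - 14545 = ((-7358 + 1318) - 6380) - 14545 = (-6040 - 6380) - 14545 = -12420 - 14545 = -26965)
√(-1403 + H) + n = √(-1403 + 5035) - 26965 = √3632 - 26965 = 4*√227 - 26965 = -26965 + 4*√227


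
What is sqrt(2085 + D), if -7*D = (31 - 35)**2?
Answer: sqrt(102053)/7 ≈ 45.637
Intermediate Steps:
D = -16/7 (D = -(31 - 35)**2/7 = -1/7*(-4)**2 = -1/7*16 = -16/7 ≈ -2.2857)
sqrt(2085 + D) = sqrt(2085 - 16/7) = sqrt(14579/7) = sqrt(102053)/7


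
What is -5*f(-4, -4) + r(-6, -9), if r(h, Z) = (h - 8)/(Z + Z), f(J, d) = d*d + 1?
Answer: -758/9 ≈ -84.222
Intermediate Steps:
f(J, d) = 1 + d² (f(J, d) = d² + 1 = 1 + d²)
r(h, Z) = (-8 + h)/(2*Z) (r(h, Z) = (-8 + h)/((2*Z)) = (-8 + h)*(1/(2*Z)) = (-8 + h)/(2*Z))
-5*f(-4, -4) + r(-6, -9) = -5*(1 + (-4)²) + (½)*(-8 - 6)/(-9) = -5*(1 + 16) + (½)*(-⅑)*(-14) = -5*17 + 7/9 = -85 + 7/9 = -758/9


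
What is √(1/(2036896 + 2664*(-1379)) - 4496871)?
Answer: I*√3011760575115861590/818380 ≈ 2120.6*I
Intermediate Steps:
√(1/(2036896 + 2664*(-1379)) - 4496871) = √(1/(2036896 - 3673656) - 4496871) = √(1/(-1636760) - 4496871) = √(-1/1636760 - 4496871) = √(-7360298577961/1636760) = I*√3011760575115861590/818380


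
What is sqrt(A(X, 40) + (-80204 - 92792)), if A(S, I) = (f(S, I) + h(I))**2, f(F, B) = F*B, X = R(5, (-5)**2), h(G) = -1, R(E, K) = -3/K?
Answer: 3*I*sqrt(480451)/5 ≈ 415.89*I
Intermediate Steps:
X = -3/25 (X = -3/((-5)**2) = -3/25 ≈ -0.12000)
f(F, B) = B*F
A(S, I) = (-1 + I*S)**2 (A(S, I) = (I*S - 1)**2 = (-1 + I*S)**2)
sqrt(A(X, 40) + (-80204 - 92792)) = sqrt((-1 + 40*(-3/25))**2 + (-80204 - 92792)) = sqrt((-1 - 24/5)**2 - 172996) = sqrt((-29/5)**2 - 172996) = sqrt(841/25 - 172996) = sqrt(-4324059/25) = 3*I*sqrt(480451)/5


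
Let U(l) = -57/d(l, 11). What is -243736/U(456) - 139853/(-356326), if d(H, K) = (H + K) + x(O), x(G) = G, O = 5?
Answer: 2157524193127/1068978 ≈ 2.0183e+6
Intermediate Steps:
d(H, K) = 5 + H + K (d(H, K) = (H + K) + 5 = 5 + H + K)
U(l) = -57/(16 + l) (U(l) = -57/(5 + l + 11) = -57/(16 + l))
-243736/U(456) - 139853/(-356326) = -243736/((-57/(16 + 456))) - 139853/(-356326) = -243736/((-57/472)) - 139853*(-1/356326) = -243736/((-57*1/472)) + 139853/356326 = -243736/(-57/472) + 139853/356326 = -243736*(-472/57) + 139853/356326 = 115043392/57 + 139853/356326 = 2157524193127/1068978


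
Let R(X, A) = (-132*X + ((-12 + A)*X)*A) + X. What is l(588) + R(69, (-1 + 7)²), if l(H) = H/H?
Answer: 50578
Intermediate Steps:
l(H) = 1
R(X, A) = -131*X + A*X*(-12 + A) (R(X, A) = (-132*X + (X*(-12 + A))*A) + X = (-132*X + A*X*(-12 + A)) + X = -131*X + A*X*(-12 + A))
l(588) + R(69, (-1 + 7)²) = 1 + 69*(-131 + ((-1 + 7)²)² - 12*(-1 + 7)²) = 1 + 69*(-131 + (6²)² - 12*6²) = 1 + 69*(-131 + 36² - 12*36) = 1 + 69*(-131 + 1296 - 432) = 1 + 69*733 = 1 + 50577 = 50578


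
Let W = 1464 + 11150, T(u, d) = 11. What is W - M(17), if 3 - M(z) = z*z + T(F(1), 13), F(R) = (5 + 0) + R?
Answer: 12911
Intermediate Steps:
F(R) = 5 + R
M(z) = -8 - z**2 (M(z) = 3 - (z*z + 11) = 3 - (z**2 + 11) = 3 - (11 + z**2) = 3 + (-11 - z**2) = -8 - z**2)
W = 12614
W - M(17) = 12614 - (-8 - 1*17**2) = 12614 - (-8 - 1*289) = 12614 - (-8 - 289) = 12614 - 1*(-297) = 12614 + 297 = 12911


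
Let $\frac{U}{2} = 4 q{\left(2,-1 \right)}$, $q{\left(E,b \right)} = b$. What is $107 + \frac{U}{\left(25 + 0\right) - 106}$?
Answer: $\frac{8675}{81} \approx 107.1$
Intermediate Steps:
$U = -8$ ($U = 2 \cdot 4 \left(-1\right) = 2 \left(-4\right) = -8$)
$107 + \frac{U}{\left(25 + 0\right) - 106} = 107 - \frac{8}{\left(25 + 0\right) - 106} = 107 - \frac{8}{25 - 106} = 107 - \frac{8}{-81} = 107 - - \frac{8}{81} = 107 + \frac{8}{81} = \frac{8675}{81}$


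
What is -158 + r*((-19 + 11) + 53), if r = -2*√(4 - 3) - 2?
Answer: -338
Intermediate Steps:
r = -4 (r = -2*√1 - 2 = -2*1 - 2 = -2 - 2 = -4)
-158 + r*((-19 + 11) + 53) = -158 - 4*((-19 + 11) + 53) = -158 - 4*(-8 + 53) = -158 - 4*45 = -158 - 180 = -338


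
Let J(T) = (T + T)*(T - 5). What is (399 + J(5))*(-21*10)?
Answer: -83790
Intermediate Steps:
J(T) = 2*T*(-5 + T) (J(T) = (2*T)*(-5 + T) = 2*T*(-5 + T))
(399 + J(5))*(-21*10) = (399 + 2*5*(-5 + 5))*(-21*10) = (399 + 2*5*0)*(-210) = (399 + 0)*(-210) = 399*(-210) = -83790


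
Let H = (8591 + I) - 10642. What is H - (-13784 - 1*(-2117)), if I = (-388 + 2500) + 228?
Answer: 11956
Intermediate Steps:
I = 2340 (I = 2112 + 228 = 2340)
H = 289 (H = (8591 + 2340) - 10642 = 10931 - 10642 = 289)
H - (-13784 - 1*(-2117)) = 289 - (-13784 - 1*(-2117)) = 289 - (-13784 + 2117) = 289 - 1*(-11667) = 289 + 11667 = 11956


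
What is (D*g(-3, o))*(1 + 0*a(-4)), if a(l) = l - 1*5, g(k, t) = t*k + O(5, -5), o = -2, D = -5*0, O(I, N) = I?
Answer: 0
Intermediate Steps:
D = 0
g(k, t) = 5 + k*t (g(k, t) = t*k + 5 = k*t + 5 = 5 + k*t)
a(l) = -5 + l (a(l) = l - 5 = -5 + l)
(D*g(-3, o))*(1 + 0*a(-4)) = (0*(5 - 3*(-2)))*(1 + 0*(-5 - 4)) = (0*(5 + 6))*(1 + 0*(-9)) = (0*11)*(1 + 0) = 0*1 = 0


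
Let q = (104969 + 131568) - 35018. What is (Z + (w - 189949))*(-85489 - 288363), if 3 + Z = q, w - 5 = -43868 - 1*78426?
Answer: 41393641144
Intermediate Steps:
w = -122289 (w = 5 + (-43868 - 1*78426) = 5 + (-43868 - 78426) = 5 - 122294 = -122289)
q = 201519 (q = 236537 - 35018 = 201519)
Z = 201516 (Z = -3 + 201519 = 201516)
(Z + (w - 189949))*(-85489 - 288363) = (201516 + (-122289 - 189949))*(-85489 - 288363) = (201516 - 312238)*(-373852) = -110722*(-373852) = 41393641144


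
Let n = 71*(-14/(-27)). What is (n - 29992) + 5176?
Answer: -669038/27 ≈ -24779.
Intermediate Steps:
n = 994/27 (n = 71*(-14*(-1/27)) = 71*(14/27) = 994/27 ≈ 36.815)
(n - 29992) + 5176 = (994/27 - 29992) + 5176 = -808790/27 + 5176 = -669038/27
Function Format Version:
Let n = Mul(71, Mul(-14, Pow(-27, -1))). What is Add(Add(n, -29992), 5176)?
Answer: Rational(-669038, 27) ≈ -24779.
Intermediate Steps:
n = Rational(994, 27) (n = Mul(71, Mul(-14, Rational(-1, 27))) = Mul(71, Rational(14, 27)) = Rational(994, 27) ≈ 36.815)
Add(Add(n, -29992), 5176) = Add(Add(Rational(994, 27), -29992), 5176) = Add(Rational(-808790, 27), 5176) = Rational(-669038, 27)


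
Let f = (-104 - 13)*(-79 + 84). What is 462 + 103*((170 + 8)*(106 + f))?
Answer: -8781524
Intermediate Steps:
f = -585 (f = -117*5 = -585)
462 + 103*((170 + 8)*(106 + f)) = 462 + 103*((170 + 8)*(106 - 585)) = 462 + 103*(178*(-479)) = 462 + 103*(-85262) = 462 - 8781986 = -8781524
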